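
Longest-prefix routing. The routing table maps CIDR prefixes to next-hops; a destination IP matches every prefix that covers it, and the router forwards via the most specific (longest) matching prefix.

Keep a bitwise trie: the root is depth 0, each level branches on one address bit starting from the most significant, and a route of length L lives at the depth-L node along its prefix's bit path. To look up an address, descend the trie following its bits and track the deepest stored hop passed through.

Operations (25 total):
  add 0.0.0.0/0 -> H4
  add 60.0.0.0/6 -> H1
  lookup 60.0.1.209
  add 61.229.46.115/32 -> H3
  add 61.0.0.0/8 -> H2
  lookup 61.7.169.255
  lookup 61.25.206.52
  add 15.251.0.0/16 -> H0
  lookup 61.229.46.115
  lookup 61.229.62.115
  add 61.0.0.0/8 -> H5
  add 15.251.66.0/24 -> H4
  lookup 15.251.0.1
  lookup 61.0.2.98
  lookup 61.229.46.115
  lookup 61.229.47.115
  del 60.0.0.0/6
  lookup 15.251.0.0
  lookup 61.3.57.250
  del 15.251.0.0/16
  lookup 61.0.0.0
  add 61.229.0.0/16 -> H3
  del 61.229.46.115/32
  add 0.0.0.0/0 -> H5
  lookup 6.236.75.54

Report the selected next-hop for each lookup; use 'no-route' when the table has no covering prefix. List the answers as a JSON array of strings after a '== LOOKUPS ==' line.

Process each operation:
  add 0.0.0.0/0 -> H4 at depth 0
  add 60.0.0.0/6 -> H1 at depth 6
  ? 60.0.1.209  path d0:H4→d1:-→d2:-→d3:-→d4:-→d5:-→d6:H1  best=H1
  add 61.229.46.115/32 -> H3 at depth 32
  add 61.0.0.0/8 -> H2 at depth 8
  ? 61.7.169.255  path d0:H4→d1:-→d2:-→d3:-→d4:-→d5:-→d6:H1→d7:-→d8:H2  best=H2
  ? 61.25.206.52  path d0:H4→d1:-→d2:-→d3:-→d4:-→d5:-→d6:H1→d7:-→d8:H2  best=H2
  add 15.251.0.0/16 -> H0 at depth 16
  ? 61.229.46.115  path d0:H4→d1:-→d2:-→d3:-→d4:-→d5:-→d6:H1→d7:-→d8:H2→d9:-→d10:-→d11:-→d12:-→d13:-→d14:-→d15:-→d16:-→d17:-→d18:-→d19:-→d20:-→d21:-→d22:-→d23:-→d24:-→d25:-→d26:-→d27:-→d28:-→d29:-→d30:-→d31:-→d32:H3  best=H3
  ? 61.229.62.115  path d0:H4→d1:-→d2:-→d3:-→d4:-→d5:-→d6:H1→d7:-→d8:H2→d9:-→d10:-→d11:-→d12:-→d13:-→d14:-→d15:-→d16:-→d17:-→d18:-→d19:-  best=H2
  add 61.0.0.0/8 -> H5 at depth 8
  add 15.251.66.0/24 -> H4 at depth 24
  ? 15.251.0.1  path d0:H4→d1:-→d2:-→d3:-→d4:-→d5:-→d6:-→d7:-→d8:-→d9:-→d10:-→d11:-→d12:-→d13:-→d14:-→d15:-→d16:H0→d17:-  best=H0
  ? 61.0.2.98  path d0:H4→d1:-→d2:-→d3:-→d4:-→d5:-→d6:H1→d7:-→d8:H5  best=H5
  ? 61.229.46.115  path d0:H4→d1:-→d2:-→d3:-→d4:-→d5:-→d6:H1→d7:-→d8:H5→d9:-→d10:-→d11:-→d12:-→d13:-→d14:-→d15:-→d16:-→d17:-→d18:-→d19:-→d20:-→d21:-→d22:-→d23:-→d24:-→d25:-→d26:-→d27:-→d28:-→d29:-→d30:-→d31:-→d32:H3  best=H3
  ? 61.229.47.115  path d0:H4→d1:-→d2:-→d3:-→d4:-→d5:-→d6:H1→d7:-→d8:H5→d9:-→d10:-→d11:-→d12:-→d13:-→d14:-→d15:-→d16:-→d17:-→d18:-→d19:-→d20:-→d21:-→d22:-→d23:-  best=H5
  - 60.0.0.0/6 clear@6
  ? 15.251.0.0  path d0:H4→d1:-→d2:-→d3:-→d4:-→d5:-→d6:-→d7:-→d8:-→d9:-→d10:-→d11:-→d12:-→d13:-→d14:-→d15:-→d16:H0→d17:-  best=H0
  ? 61.3.57.250  path d0:H4→d1:-→d2:-→d3:-→d4:-→d5:-→d6:-→d7:-→d8:H5  best=H5
  - 15.251.0.0/16 clear@16
  ? 61.0.0.0  path d0:H4→d1:-→d2:-→d3:-→d4:-→d5:-→d6:-→d7:-→d8:H5  best=H5
  add 61.229.0.0/16 -> H3 at depth 16
  - 61.229.46.115/32 clear@32
  add 0.0.0.0/0 -> H5 at depth 0
  ? 6.236.75.54  path d0:H5→d1:-→d2:-→d3:-→d4:-  best=H5

== LOOKUPS ==
["H1","H2","H2","H3","H2","H0","H5","H3","H5","H0","H5","H5","H5"]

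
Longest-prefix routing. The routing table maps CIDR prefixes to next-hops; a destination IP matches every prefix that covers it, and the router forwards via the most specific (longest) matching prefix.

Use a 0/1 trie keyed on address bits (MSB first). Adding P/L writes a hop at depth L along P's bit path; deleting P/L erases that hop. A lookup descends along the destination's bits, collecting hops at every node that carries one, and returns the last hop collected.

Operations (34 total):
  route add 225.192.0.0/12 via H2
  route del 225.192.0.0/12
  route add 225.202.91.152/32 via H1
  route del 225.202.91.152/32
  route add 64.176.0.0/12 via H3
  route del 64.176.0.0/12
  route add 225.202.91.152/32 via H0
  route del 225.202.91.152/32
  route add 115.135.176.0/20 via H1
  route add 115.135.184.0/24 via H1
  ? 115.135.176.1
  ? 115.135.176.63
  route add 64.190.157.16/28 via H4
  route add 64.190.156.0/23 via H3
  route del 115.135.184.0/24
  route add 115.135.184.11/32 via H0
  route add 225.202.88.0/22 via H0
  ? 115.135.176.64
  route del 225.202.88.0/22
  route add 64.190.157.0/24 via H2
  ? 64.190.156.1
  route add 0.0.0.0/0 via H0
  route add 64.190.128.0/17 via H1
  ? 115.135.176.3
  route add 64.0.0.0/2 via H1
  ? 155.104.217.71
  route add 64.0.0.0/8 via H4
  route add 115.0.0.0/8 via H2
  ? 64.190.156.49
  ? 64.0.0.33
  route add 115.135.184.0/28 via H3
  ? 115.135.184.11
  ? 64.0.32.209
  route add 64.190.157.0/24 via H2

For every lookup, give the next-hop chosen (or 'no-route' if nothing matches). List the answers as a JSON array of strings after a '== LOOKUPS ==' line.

Apply in order:
  add 225.192.0.0/12 -> H2 at depth 12
  - 225.192.0.0/12 clear@12
  add 225.202.91.152/32 -> H1 at depth 32
  - 225.202.91.152/32 clear@32
  add 64.176.0.0/12 -> H3 at depth 12
  - 64.176.0.0/12 clear@12
  add 225.202.91.152/32 -> H0 at depth 32
  - 225.202.91.152/32 clear@32
  add 115.135.176.0/20 -> H1 at depth 20
  add 115.135.184.0/24 -> H1 at depth 24
  ? 115.135.176.1  path d0:-→d1:-→d2:-→d3:-→d4:-→d5:-→d6:-→d7:-→d8:-→d9:-→d10:-→d11:-→d12:-→d13:-→d14:-→d15:-→d16:-→d17:-→d18:-→d19:-→d20:H1  best=H1
  ? 115.135.176.63  path d0:-→d1:-→d2:-→d3:-→d4:-→d5:-→d6:-→d7:-→d8:-→d9:-→d10:-→d11:-→d12:-→d13:-→d14:-→d15:-→d16:-→d17:-→d18:-→d19:-→d20:H1  best=H1
  add 64.190.157.16/28 -> H4 at depth 28
  add 64.190.156.0/23 -> H3 at depth 23
  - 115.135.184.0/24 clear@24
  add 115.135.184.11/32 -> H0 at depth 32
  add 225.202.88.0/22 -> H0 at depth 22
  ? 115.135.176.64  path d0:-→d1:-→d2:-→d3:-→d4:-→d5:-→d6:-→d7:-→d8:-→d9:-→d10:-→d11:-→d12:-→d13:-→d14:-→d15:-→d16:-→d17:-→d18:-→d19:-→d20:H1  best=H1
  - 225.202.88.0/22 clear@22
  add 64.190.157.0/24 -> H2 at depth 24
  ? 64.190.156.1  path d0:-→d1:-→d2:-→d3:-→d4:-→d5:-→d6:-→d7:-→d8:-→d9:-→d10:-→d11:-→d12:-→d13:-→d14:-→d15:-→d16:-→d17:-→d18:-→d19:-→d20:-→d21:-→d22:-→d23:H3  best=H3
  add 0.0.0.0/0 -> H0 at depth 0
  add 64.190.128.0/17 -> H1 at depth 17
  ? 115.135.176.3  path d0:H0→d1:-→d2:-→d3:-→d4:-→d5:-→d6:-→d7:-→d8:-→d9:-→d10:-→d11:-→d12:-→d13:-→d14:-→d15:-→d16:-→d17:-→d18:-→d19:-→d20:H1  best=H1
  add 64.0.0.0/2 -> H1 at depth 2
  ? 155.104.217.71  path d0:H0→d1:-  best=H0
  add 64.0.0.0/8 -> H4 at depth 8
  add 115.0.0.0/8 -> H2 at depth 8
  ? 64.190.156.49  path d0:H0→d1:-→d2:H1→d3:-→d4:-→d5:-→d6:-→d7:-→d8:H4→d9:-→d10:-→d11:-→d12:-→d13:-→d14:-→d15:-→d16:-→d17:H1→d18:-→d19:-→d20:-→d21:-→d22:-→d23:H3  best=H3
  ? 64.0.0.33  path d0:H0→d1:-→d2:H1→d3:-→d4:-→d5:-→d6:-→d7:-→d8:H4  best=H4
  add 115.135.184.0/28 -> H3 at depth 28
  ? 115.135.184.11  path d0:H0→d1:-→d2:H1→d3:-→d4:-→d5:-→d6:-→d7:-→d8:H2→d9:-→d10:-→d11:-→d12:-→d13:-→d14:-→d15:-→d16:-→d17:-→d18:-→d19:-→d20:H1→d21:-→d22:-→d23:-→d24:-→d25:-→d26:-→d27:-→d28:H3→d29:-→d30:-→d31:-→d32:H0  best=H0
  ? 64.0.32.209  path d0:H0→d1:-→d2:H1→d3:-→d4:-→d5:-→d6:-→d7:-→d8:H4  best=H4
  add 64.190.157.0/24 -> H2 at depth 24

== LOOKUPS ==
["H1","H1","H1","H3","H1","H0","H3","H4","H0","H4"]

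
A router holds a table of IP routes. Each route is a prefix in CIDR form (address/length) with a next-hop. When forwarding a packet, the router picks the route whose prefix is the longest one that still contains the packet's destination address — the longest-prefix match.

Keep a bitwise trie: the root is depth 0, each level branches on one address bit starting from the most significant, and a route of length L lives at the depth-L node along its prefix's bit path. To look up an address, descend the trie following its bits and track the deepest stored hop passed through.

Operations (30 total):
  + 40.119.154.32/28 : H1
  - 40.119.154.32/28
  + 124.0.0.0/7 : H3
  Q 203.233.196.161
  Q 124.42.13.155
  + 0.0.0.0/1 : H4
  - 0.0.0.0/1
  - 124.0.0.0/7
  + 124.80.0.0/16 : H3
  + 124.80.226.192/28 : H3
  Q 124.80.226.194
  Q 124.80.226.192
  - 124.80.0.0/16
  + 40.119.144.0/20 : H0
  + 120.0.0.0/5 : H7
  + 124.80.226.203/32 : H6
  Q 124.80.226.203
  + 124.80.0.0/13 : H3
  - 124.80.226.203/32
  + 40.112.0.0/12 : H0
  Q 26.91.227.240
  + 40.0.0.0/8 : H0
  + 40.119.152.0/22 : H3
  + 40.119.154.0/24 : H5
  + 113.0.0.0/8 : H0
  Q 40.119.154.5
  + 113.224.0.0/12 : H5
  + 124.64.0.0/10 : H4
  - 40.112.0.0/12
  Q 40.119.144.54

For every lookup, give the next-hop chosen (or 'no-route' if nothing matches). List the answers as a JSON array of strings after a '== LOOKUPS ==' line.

Trace:
  add 40.119.154.32/28 -> H1 at depth 28
  - 40.119.154.32/28 clear@28
  add 124.0.0.0/7 -> H3 at depth 7
  ? 203.233.196.161  path d0:-  best=no-route
  ? 124.42.13.155  path d0:-→d1:-→d2:-→d3:-→d4:-→d5:-→d6:-→d7:H3  best=H3
  add 0.0.0.0/1 -> H4 at depth 1
  - 0.0.0.0/1 clear@1
  - 124.0.0.0/7 clear@7
  add 124.80.0.0/16 -> H3 at depth 16
  add 124.80.226.192/28 -> H3 at depth 28
  ? 124.80.226.194  path d0:-→d1:-→d2:-→d3:-→d4:-→d5:-→d6:-→d7:-→d8:-→d9:-→d10:-→d11:-→d12:-→d13:-→d14:-→d15:-→d16:H3→d17:-→d18:-→d19:-→d20:-→d21:-→d22:-→d23:-→d24:-→d25:-→d26:-→d27:-→d28:H3  best=H3
  ? 124.80.226.192  path d0:-→d1:-→d2:-→d3:-→d4:-→d5:-→d6:-→d7:-→d8:-→d9:-→d10:-→d11:-→d12:-→d13:-→d14:-→d15:-→d16:H3→d17:-→d18:-→d19:-→d20:-→d21:-→d22:-→d23:-→d24:-→d25:-→d26:-→d27:-→d28:H3  best=H3
  - 124.80.0.0/16 clear@16
  add 40.119.144.0/20 -> H0 at depth 20
  add 120.0.0.0/5 -> H7 at depth 5
  add 124.80.226.203/32 -> H6 at depth 32
  ? 124.80.226.203  path d0:-→d1:-→d2:-→d3:-→d4:-→d5:H7→d6:-→d7:-→d8:-→d9:-→d10:-→d11:-→d12:-→d13:-→d14:-→d15:-→d16:-→d17:-→d18:-→d19:-→d20:-→d21:-→d22:-→d23:-→d24:-→d25:-→d26:-→d27:-→d28:H3→d29:-→d30:-→d31:-→d32:H6  best=H6
  add 124.80.0.0/13 -> H3 at depth 13
  - 124.80.226.203/32 clear@32
  add 40.112.0.0/12 -> H0 at depth 12
  ? 26.91.227.240  path d0:-→d1:-→d2:-  best=no-route
  add 40.0.0.0/8 -> H0 at depth 8
  add 40.119.152.0/22 -> H3 at depth 22
  add 40.119.154.0/24 -> H5 at depth 24
  add 113.0.0.0/8 -> H0 at depth 8
  ? 40.119.154.5  path d0:-→d1:-→d2:-→d3:-→d4:-→d5:-→d6:-→d7:-→d8:H0→d9:-→d10:-→d11:-→d12:H0→d13:-→d14:-→d15:-→d16:-→d17:-→d18:-→d19:-→d20:H0→d21:-→d22:H3→d23:-→d24:H5→d25:-→d26:-  best=H5
  add 113.224.0.0/12 -> H5 at depth 12
  add 124.64.0.0/10 -> H4 at depth 10
  - 40.112.0.0/12 clear@12
  ? 40.119.144.54  path d0:-→d1:-→d2:-→d3:-→d4:-→d5:-→d6:-→d7:-→d8:H0→d9:-→d10:-→d11:-→d12:-→d13:-→d14:-→d15:-→d16:-→d17:-→d18:-→d19:-→d20:H0  best=H0

== LOOKUPS ==
["no-route","H3","H3","H3","H6","no-route","H5","H0"]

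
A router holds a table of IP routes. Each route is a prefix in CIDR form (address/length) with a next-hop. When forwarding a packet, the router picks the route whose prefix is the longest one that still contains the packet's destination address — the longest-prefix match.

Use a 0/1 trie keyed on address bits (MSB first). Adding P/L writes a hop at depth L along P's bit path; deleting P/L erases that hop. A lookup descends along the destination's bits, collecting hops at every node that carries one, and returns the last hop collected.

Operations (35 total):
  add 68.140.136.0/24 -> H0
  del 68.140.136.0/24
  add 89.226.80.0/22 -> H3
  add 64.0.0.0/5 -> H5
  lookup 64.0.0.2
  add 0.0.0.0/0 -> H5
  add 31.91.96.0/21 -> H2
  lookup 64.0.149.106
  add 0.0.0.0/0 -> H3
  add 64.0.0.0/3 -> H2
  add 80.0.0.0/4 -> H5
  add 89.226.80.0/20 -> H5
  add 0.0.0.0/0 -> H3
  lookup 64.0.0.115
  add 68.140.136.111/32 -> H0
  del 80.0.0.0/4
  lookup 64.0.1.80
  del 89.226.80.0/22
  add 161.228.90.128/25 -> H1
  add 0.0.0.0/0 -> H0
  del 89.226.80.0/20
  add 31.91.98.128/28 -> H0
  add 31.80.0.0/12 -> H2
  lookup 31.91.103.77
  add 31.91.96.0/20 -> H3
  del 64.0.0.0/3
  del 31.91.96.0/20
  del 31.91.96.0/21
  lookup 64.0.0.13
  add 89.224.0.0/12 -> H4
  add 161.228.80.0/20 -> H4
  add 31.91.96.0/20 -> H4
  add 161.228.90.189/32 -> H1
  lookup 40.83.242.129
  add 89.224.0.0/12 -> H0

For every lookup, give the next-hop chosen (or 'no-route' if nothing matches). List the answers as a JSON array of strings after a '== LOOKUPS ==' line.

Apply in order:
  + 68.140.136.0/24 (H0) depth=24
  del 68.140.136.0/24 (clear depth 24)
  + 89.226.80.0/22 (H3) depth=22
  + 64.0.0.0/5 (H5) depth=5
  lookup 64.0.0.2: bits 01000 walk d0:-→d1:-→d2:-→d3:-→d4:-→d5:H5 -> H5
  + 0.0.0.0/0 (H5) depth=0
  + 31.91.96.0/21 (H2) depth=21
  lookup 64.0.149.106: bits 01000 walk d0:H5→d1:-→d2:-→d3:-→d4:-→d5:H5 -> H5
  + 0.0.0.0/0 (H3) depth=0
  + 64.0.0.0/3 (H2) depth=3
  + 80.0.0.0/4 (H5) depth=4
  + 89.226.80.0/20 (H5) depth=20
  + 0.0.0.0/0 (H3) depth=0
  lookup 64.0.0.115: bits 01000 walk d0:H3→d1:-→d2:-→d3:H2→d4:-→d5:H5 -> H5
  + 68.140.136.111/32 (H0) depth=32
  del 80.0.0.0/4 (clear depth 4)
  lookup 64.0.1.80: bits 01000 walk d0:H3→d1:-→d2:-→d3:H2→d4:-→d5:H5 -> H5
  del 89.226.80.0/22 (clear depth 22)
  + 161.228.90.128/25 (H1) depth=25
  + 0.0.0.0/0 (H0) depth=0
  del 89.226.80.0/20 (clear depth 20)
  + 31.91.98.128/28 (H0) depth=28
  + 31.80.0.0/12 (H2) depth=12
  lookup 31.91.103.77: bits 000111110101101101100 walk d0:H0→d1:-→d2:-→d3:-→d4:-→d5:-→d6:-→d7:-→d8:-→d9:-→d10:-→d11:-→d12:H2→d13:-→d14:-→d15:-→d16:-→d17:-→d18:-→d19:-→d20:-→d21:H2 -> H2
  + 31.91.96.0/20 (H3) depth=20
  del 64.0.0.0/3 (clear depth 3)
  del 31.91.96.0/20 (clear depth 20)
  del 31.91.96.0/21 (clear depth 21)
  lookup 64.0.0.13: bits 01000 walk d0:H0→d1:-→d2:-→d3:-→d4:-→d5:H5 -> H5
  + 89.224.0.0/12 (H4) depth=12
  + 161.228.80.0/20 (H4) depth=20
  + 31.91.96.0/20 (H4) depth=20
  + 161.228.90.189/32 (H1) depth=32
  lookup 40.83.242.129: bits 00 walk d0:H0→d1:-→d2:- -> H0
  + 89.224.0.0/12 (H0) depth=12

== LOOKUPS ==
["H5","H5","H5","H5","H2","H5","H0"]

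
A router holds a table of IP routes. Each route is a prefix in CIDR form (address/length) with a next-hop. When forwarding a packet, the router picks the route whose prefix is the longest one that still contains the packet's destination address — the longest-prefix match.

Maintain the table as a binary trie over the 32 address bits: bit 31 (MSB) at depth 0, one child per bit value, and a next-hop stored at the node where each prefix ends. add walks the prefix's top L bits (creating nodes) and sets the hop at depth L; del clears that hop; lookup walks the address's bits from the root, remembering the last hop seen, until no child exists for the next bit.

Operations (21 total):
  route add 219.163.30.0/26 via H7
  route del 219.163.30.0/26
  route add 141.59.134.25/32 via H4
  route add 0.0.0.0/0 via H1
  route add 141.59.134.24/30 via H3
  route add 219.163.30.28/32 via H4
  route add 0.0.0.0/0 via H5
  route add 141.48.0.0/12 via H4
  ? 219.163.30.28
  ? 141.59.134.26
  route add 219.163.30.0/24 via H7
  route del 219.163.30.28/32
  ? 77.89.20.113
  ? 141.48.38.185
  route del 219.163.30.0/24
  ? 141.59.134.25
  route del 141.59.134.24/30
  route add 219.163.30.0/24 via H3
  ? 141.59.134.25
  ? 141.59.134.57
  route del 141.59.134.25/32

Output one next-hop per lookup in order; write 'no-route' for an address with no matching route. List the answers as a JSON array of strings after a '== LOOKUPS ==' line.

Process each operation:
  + 219.163.30.0/26 (H7) depth=26
  - 219.163.30.0/26 clear@26
  + 141.59.134.25/32 (H4) depth=32
  + 0.0.0.0/0 (H1) depth=0
  + 141.59.134.24/30 (H3) depth=30
  + 219.163.30.28/32 (H4) depth=32
  + 0.0.0.0/0 (H5) depth=0
  + 141.48.0.0/12 (H4) depth=12
  Q 219.163.30.28: descend 11011011101000110001111000011100 ; hops seen [H5,H4] ; pick H4
  Q 141.59.134.26: descend 100011010011101110000110000110 ; hops seen [H5,H4,H3] ; pick H3
  + 219.163.30.0/24 (H7) depth=24
  - 219.163.30.28/32 clear@32
  Q 77.89.20.113: descend ε ; hops seen [H5] ; pick H5
  Q 141.48.38.185: descend 100011010011 ; hops seen [H5,H4] ; pick H4
  - 219.163.30.0/24 clear@24
  Q 141.59.134.25: descend 10001101001110111000011000011001 ; hops seen [H5,H4,H3,H4] ; pick H4
  - 141.59.134.24/30 clear@30
  + 219.163.30.0/24 (H3) depth=24
  Q 141.59.134.25: descend 10001101001110111000011000011001 ; hops seen [H5,H4,H4] ; pick H4
  Q 141.59.134.57: descend 10001101001110111000011000 ; hops seen [H5,H4] ; pick H4
  - 141.59.134.25/32 clear@32

== LOOKUPS ==
["H4","H3","H5","H4","H4","H4","H4"]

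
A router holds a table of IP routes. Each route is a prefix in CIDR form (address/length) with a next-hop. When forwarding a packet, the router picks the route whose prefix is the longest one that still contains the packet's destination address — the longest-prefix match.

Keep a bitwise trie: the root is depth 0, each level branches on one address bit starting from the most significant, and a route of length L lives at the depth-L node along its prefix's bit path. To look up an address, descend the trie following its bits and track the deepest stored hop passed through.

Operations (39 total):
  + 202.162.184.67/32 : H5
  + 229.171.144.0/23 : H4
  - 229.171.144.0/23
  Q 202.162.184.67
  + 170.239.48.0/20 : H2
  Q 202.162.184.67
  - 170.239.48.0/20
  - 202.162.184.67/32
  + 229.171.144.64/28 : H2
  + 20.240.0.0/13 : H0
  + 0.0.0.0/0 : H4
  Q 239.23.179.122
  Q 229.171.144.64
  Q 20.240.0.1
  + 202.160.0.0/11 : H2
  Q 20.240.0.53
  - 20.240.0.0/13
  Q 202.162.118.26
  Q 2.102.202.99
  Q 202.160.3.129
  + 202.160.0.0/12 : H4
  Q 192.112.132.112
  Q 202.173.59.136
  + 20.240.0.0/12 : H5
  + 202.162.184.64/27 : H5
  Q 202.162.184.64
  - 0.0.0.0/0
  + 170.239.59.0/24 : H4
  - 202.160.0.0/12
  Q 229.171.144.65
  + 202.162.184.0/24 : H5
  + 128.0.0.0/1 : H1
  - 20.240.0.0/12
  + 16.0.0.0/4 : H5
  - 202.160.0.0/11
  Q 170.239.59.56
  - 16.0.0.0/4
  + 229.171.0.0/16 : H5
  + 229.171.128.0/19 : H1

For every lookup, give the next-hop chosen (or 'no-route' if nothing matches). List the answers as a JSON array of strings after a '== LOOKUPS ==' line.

Process each operation:
  add 202.162.184.67/32 -> H5 at depth 32
  add 229.171.144.0/23 -> H4 at depth 23
  - 229.171.144.0/23 clear@23
  ? 202.162.184.67  path d0:-→d1:-→d2:-→d3:-→d4:-→d5:-→d6:-→d7:-→d8:-→d9:-→d10:-→d11:-→d12:-→d13:-→d14:-→d15:-→d16:-→d17:-→d18:-→d19:-→d20:-→d21:-→d22:-→d23:-→d24:-→d25:-→d26:-→d27:-→d28:-→d29:-→d30:-→d31:-→d32:H5  best=H5
  add 170.239.48.0/20 -> H2 at depth 20
  ? 202.162.184.67  path d0:-→d1:-→d2:-→d3:-→d4:-→d5:-→d6:-→d7:-→d8:-→d9:-→d10:-→d11:-→d12:-→d13:-→d14:-→d15:-→d16:-→d17:-→d18:-→d19:-→d20:-→d21:-→d22:-→d23:-→d24:-→d25:-→d26:-→d27:-→d28:-→d29:-→d30:-→d31:-→d32:H5  best=H5
  - 170.239.48.0/20 clear@20
  - 202.162.184.67/32 clear@32
  add 229.171.144.64/28 -> H2 at depth 28
  add 20.240.0.0/13 -> H0 at depth 13
  add 0.0.0.0/0 -> H4 at depth 0
  ? 239.23.179.122  path d0:H4→d1:-→d2:-→d3:-→d4:-  best=H4
  ? 229.171.144.64  path d0:H4→d1:-→d2:-→d3:-→d4:-→d5:-→d6:-→d7:-→d8:-→d9:-→d10:-→d11:-→d12:-→d13:-→d14:-→d15:-→d16:-→d17:-→d18:-→d19:-→d20:-→d21:-→d22:-→d23:-→d24:-→d25:-→d26:-→d27:-→d28:H2  best=H2
  ? 20.240.0.1  path d0:H4→d1:-→d2:-→d3:-→d4:-→d5:-→d6:-→d7:-→d8:-→d9:-→d10:-→d11:-→d12:-→d13:H0  best=H0
  add 202.160.0.0/11 -> H2 at depth 11
  ? 20.240.0.53  path d0:H4→d1:-→d2:-→d3:-→d4:-→d5:-→d6:-→d7:-→d8:-→d9:-→d10:-→d11:-→d12:-→d13:H0  best=H0
  - 20.240.0.0/13 clear@13
  ? 202.162.118.26  path d0:H4→d1:-→d2:-→d3:-→d4:-→d5:-→d6:-→d7:-→d8:-→d9:-→d10:-→d11:H2→d12:-→d13:-→d14:-→d15:-→d16:-  best=H2
  ? 2.102.202.99  path d0:H4→d1:-→d2:-→d3:-  best=H4
  ? 202.160.3.129  path d0:H4→d1:-→d2:-→d3:-→d4:-→d5:-→d6:-→d7:-→d8:-→d9:-→d10:-→d11:H2→d12:-→d13:-→d14:-  best=H2
  add 202.160.0.0/12 -> H4 at depth 12
  ? 192.112.132.112  path d0:H4→d1:-→d2:-→d3:-→d4:-  best=H4
  ? 202.173.59.136  path d0:H4→d1:-→d2:-→d3:-→d4:-→d5:-→d6:-→d7:-→d8:-→d9:-→d10:-→d11:H2→d12:H4  best=H4
  add 20.240.0.0/12 -> H5 at depth 12
  add 202.162.184.64/27 -> H5 at depth 27
  ? 202.162.184.64  path d0:H4→d1:-→d2:-→d3:-→d4:-→d5:-→d6:-→d7:-→d8:-→d9:-→d10:-→d11:H2→d12:H4→d13:-→d14:-→d15:-→d16:-→d17:-→d18:-→d19:-→d20:-→d21:-→d22:-→d23:-→d24:-→d25:-→d26:-→d27:H5→d28:-→d29:-→d30:-  best=H5
  - 0.0.0.0/0 clear@0
  add 170.239.59.0/24 -> H4 at depth 24
  - 202.160.0.0/12 clear@12
  ? 229.171.144.65  path d0:-→d1:-→d2:-→d3:-→d4:-→d5:-→d6:-→d7:-→d8:-→d9:-→d10:-→d11:-→d12:-→d13:-→d14:-→d15:-→d16:-→d17:-→d18:-→d19:-→d20:-→d21:-→d22:-→d23:-→d24:-→d25:-→d26:-→d27:-→d28:H2  best=H2
  add 202.162.184.0/24 -> H5 at depth 24
  add 128.0.0.0/1 -> H1 at depth 1
  - 20.240.0.0/12 clear@12
  add 16.0.0.0/4 -> H5 at depth 4
  - 202.160.0.0/11 clear@11
  ? 170.239.59.56  path d0:-→d1:H1→d2:-→d3:-→d4:-→d5:-→d6:-→d7:-→d8:-→d9:-→d10:-→d11:-→d12:-→d13:-→d14:-→d15:-→d16:-→d17:-→d18:-→d19:-→d20:-→d21:-→d22:-→d23:-→d24:H4  best=H4
  - 16.0.0.0/4 clear@4
  add 229.171.0.0/16 -> H5 at depth 16
  add 229.171.128.0/19 -> H1 at depth 19

== LOOKUPS ==
["H5","H5","H4","H2","H0","H0","H2","H4","H2","H4","H4","H5","H2","H4"]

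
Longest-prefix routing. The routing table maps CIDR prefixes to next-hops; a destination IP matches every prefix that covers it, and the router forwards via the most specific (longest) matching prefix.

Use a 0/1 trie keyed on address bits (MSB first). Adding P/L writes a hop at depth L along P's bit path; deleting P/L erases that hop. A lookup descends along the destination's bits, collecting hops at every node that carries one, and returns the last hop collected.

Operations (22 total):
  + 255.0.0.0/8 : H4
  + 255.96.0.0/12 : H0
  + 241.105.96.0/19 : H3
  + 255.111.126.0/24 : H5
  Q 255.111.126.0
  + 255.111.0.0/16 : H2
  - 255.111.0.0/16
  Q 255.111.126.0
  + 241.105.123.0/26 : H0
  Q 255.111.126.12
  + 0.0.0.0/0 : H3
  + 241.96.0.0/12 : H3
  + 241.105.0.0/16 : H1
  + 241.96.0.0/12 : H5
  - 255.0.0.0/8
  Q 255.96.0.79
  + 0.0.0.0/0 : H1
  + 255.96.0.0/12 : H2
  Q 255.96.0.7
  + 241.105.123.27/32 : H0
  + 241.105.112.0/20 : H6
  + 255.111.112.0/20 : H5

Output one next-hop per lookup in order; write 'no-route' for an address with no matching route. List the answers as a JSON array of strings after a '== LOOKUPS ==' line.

Process each operation:
  add 255.0.0.0/8 -> H4 at depth 8
  add 255.96.0.0/12 -> H0 at depth 12
  add 241.105.96.0/19 -> H3 at depth 19
  add 255.111.126.0/24 -> H5 at depth 24
  ? 255.111.126.0  path d0:-→d1:-→d2:-→d3:-→d4:-→d5:-→d6:-→d7:-→d8:H4→d9:-→d10:-→d11:-→d12:H0→d13:-→d14:-→d15:-→d16:-→d17:-→d18:-→d19:-→d20:-→d21:-→d22:-→d23:-→d24:H5  best=H5
  add 255.111.0.0/16 -> H2 at depth 16
  del 255.111.0.0/16 (clear depth 16)
  ? 255.111.126.0  path d0:-→d1:-→d2:-→d3:-→d4:-→d5:-→d6:-→d7:-→d8:H4→d9:-→d10:-→d11:-→d12:H0→d13:-→d14:-→d15:-→d16:-→d17:-→d18:-→d19:-→d20:-→d21:-→d22:-→d23:-→d24:H5  best=H5
  add 241.105.123.0/26 -> H0 at depth 26
  ? 255.111.126.12  path d0:-→d1:-→d2:-→d3:-→d4:-→d5:-→d6:-→d7:-→d8:H4→d9:-→d10:-→d11:-→d12:H0→d13:-→d14:-→d15:-→d16:-→d17:-→d18:-→d19:-→d20:-→d21:-→d22:-→d23:-→d24:H5  best=H5
  add 0.0.0.0/0 -> H3 at depth 0
  add 241.96.0.0/12 -> H3 at depth 12
  add 241.105.0.0/16 -> H1 at depth 16
  add 241.96.0.0/12 -> H5 at depth 12
  del 255.0.0.0/8 (clear depth 8)
  ? 255.96.0.79  path d0:H3→d1:-→d2:-→d3:-→d4:-→d5:-→d6:-→d7:-→d8:-→d9:-→d10:-→d11:-→d12:H0  best=H0
  add 0.0.0.0/0 -> H1 at depth 0
  add 255.96.0.0/12 -> H2 at depth 12
  ? 255.96.0.7  path d0:H1→d1:-→d2:-→d3:-→d4:-→d5:-→d6:-→d7:-→d8:-→d9:-→d10:-→d11:-→d12:H2  best=H2
  add 241.105.123.27/32 -> H0 at depth 32
  add 241.105.112.0/20 -> H6 at depth 20
  add 255.111.112.0/20 -> H5 at depth 20

== LOOKUPS ==
["H5","H5","H5","H0","H2"]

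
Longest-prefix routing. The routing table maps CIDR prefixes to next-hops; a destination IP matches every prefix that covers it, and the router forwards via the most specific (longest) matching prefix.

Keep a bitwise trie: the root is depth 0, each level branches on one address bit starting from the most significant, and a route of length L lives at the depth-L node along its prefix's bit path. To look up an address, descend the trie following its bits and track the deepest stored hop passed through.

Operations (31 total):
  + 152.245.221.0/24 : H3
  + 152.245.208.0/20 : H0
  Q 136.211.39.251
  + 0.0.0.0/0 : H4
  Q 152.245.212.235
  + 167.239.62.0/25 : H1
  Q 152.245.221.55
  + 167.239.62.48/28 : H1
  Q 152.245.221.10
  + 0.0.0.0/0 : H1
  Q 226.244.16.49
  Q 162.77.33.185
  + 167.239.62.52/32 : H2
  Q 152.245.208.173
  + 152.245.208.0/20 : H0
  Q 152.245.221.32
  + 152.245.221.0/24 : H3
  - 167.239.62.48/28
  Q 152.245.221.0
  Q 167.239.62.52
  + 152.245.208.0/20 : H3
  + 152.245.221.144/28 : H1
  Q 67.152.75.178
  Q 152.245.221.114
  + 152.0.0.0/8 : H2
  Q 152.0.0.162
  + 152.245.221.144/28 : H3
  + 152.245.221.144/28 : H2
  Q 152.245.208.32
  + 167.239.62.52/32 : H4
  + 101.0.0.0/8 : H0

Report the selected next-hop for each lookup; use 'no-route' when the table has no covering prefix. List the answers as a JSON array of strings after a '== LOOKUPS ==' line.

Trace:
  + 152.245.221.0/24 (H3) depth=24
  + 152.245.208.0/20 (H0) depth=20
  Q 136.211.39.251: descend 100 ; hops seen [∅] ; pick no-route
  + 0.0.0.0/0 (H4) depth=0
  Q 152.245.212.235: descend 10011000111101011101 ; hops seen [H4,H0] ; pick H0
  + 167.239.62.0/25 (H1) depth=25
  Q 152.245.221.55: descend 100110001111010111011101 ; hops seen [H4,H0,H3] ; pick H3
  + 167.239.62.48/28 (H1) depth=28
  Q 152.245.221.10: descend 100110001111010111011101 ; hops seen [H4,H0,H3] ; pick H3
  + 0.0.0.0/0 (H1) depth=0
  Q 226.244.16.49: descend 1 ; hops seen [H1] ; pick H1
  Q 162.77.33.185: descend 10100 ; hops seen [H1] ; pick H1
  + 167.239.62.52/32 (H2) depth=32
  Q 152.245.208.173: descend 10011000111101011101 ; hops seen [H1,H0] ; pick H0
  + 152.245.208.0/20 (H0) depth=20
  Q 152.245.221.32: descend 100110001111010111011101 ; hops seen [H1,H0,H3] ; pick H3
  + 152.245.221.0/24 (H3) depth=24
  del 167.239.62.48/28 (clear depth 28)
  Q 152.245.221.0: descend 100110001111010111011101 ; hops seen [H1,H0,H3] ; pick H3
  Q 167.239.62.52: descend 10100111111011110011111000110100 ; hops seen [H1,H1,H2] ; pick H2
  + 152.245.208.0/20 (H3) depth=20
  + 152.245.221.144/28 (H1) depth=28
  Q 67.152.75.178: descend ε ; hops seen [H1] ; pick H1
  Q 152.245.221.114: descend 100110001111010111011101 ; hops seen [H1,H3,H3] ; pick H3
  + 152.0.0.0/8 (H2) depth=8
  Q 152.0.0.162: descend 10011000 ; hops seen [H1,H2] ; pick H2
  + 152.245.221.144/28 (H3) depth=28
  + 152.245.221.144/28 (H2) depth=28
  Q 152.245.208.32: descend 10011000111101011101 ; hops seen [H1,H2,H3] ; pick H3
  + 167.239.62.52/32 (H4) depth=32
  + 101.0.0.0/8 (H0) depth=8

== LOOKUPS ==
["no-route","H0","H3","H3","H1","H1","H0","H3","H3","H2","H1","H3","H2","H3"]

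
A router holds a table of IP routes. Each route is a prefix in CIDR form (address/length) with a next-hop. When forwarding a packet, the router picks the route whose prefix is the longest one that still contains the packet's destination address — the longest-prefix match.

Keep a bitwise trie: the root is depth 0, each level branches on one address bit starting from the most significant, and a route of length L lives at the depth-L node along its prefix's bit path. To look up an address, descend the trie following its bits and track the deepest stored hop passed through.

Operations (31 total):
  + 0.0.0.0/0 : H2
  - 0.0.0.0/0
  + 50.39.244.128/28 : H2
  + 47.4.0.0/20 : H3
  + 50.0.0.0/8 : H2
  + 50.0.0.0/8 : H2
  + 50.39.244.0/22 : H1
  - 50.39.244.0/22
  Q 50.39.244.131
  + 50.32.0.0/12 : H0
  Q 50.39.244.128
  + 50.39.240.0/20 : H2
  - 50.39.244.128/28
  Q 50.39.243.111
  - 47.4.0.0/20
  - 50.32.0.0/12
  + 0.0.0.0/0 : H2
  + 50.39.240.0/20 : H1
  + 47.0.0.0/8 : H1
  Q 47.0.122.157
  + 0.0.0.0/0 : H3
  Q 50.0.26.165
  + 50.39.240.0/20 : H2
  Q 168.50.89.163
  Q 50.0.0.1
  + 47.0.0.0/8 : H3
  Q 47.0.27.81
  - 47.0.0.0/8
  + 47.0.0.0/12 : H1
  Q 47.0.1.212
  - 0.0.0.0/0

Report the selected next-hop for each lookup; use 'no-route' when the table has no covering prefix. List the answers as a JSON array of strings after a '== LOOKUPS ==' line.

Process each operation:
  + 0.0.0.0/0 (H2) depth=0
  - 0.0.0.0/0 clear@0
  + 50.39.244.128/28 (H2) depth=28
  + 47.4.0.0/20 (H3) depth=20
  + 50.0.0.0/8 (H2) depth=8
  + 50.0.0.0/8 (H2) depth=8
  + 50.39.244.0/22 (H1) depth=22
  - 50.39.244.0/22 clear@22
  Q 50.39.244.131: descend 0011001000100111111101001000 ; hops seen [H2,H2] ; pick H2
  + 50.32.0.0/12 (H0) depth=12
  Q 50.39.244.128: descend 0011001000100111111101001000 ; hops seen [H2,H0,H2] ; pick H2
  + 50.39.240.0/20 (H2) depth=20
  - 50.39.244.128/28 clear@28
  Q 50.39.243.111: descend 001100100010011111110 ; hops seen [H2,H0,H2] ; pick H2
  - 47.4.0.0/20 clear@20
  - 50.32.0.0/12 clear@12
  + 0.0.0.0/0 (H2) depth=0
  + 50.39.240.0/20 (H1) depth=20
  + 47.0.0.0/8 (H1) depth=8
  Q 47.0.122.157: descend 0010111100000 ; hops seen [H2,H1] ; pick H1
  + 0.0.0.0/0 (H3) depth=0
  Q 50.0.26.165: descend 0011001000 ; hops seen [H3,H2] ; pick H2
  + 50.39.240.0/20 (H2) depth=20
  Q 168.50.89.163: descend ε ; hops seen [H3] ; pick H3
  Q 50.0.0.1: descend 0011001000 ; hops seen [H3,H2] ; pick H2
  + 47.0.0.0/8 (H3) depth=8
  Q 47.0.27.81: descend 0010111100000 ; hops seen [H3,H3] ; pick H3
  - 47.0.0.0/8 clear@8
  + 47.0.0.0/12 (H1) depth=12
  Q 47.0.1.212: descend 0010111100000 ; hops seen [H3,H1] ; pick H1
  - 0.0.0.0/0 clear@0

== LOOKUPS ==
["H2","H2","H2","H1","H2","H3","H2","H3","H1"]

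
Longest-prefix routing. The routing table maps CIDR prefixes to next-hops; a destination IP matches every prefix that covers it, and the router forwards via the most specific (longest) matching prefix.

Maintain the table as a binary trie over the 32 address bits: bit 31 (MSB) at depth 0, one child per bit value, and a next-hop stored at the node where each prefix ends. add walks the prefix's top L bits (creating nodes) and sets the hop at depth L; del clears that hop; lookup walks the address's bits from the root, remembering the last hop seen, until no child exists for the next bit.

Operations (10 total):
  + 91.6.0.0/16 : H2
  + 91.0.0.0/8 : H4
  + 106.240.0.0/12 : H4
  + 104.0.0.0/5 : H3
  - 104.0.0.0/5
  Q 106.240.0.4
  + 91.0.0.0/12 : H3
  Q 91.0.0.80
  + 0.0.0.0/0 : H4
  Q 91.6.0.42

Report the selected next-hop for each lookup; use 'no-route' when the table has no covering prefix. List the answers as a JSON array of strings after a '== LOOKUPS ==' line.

Trace:
  + 91.6.0.0/16 (H2) depth=16
  + 91.0.0.0/8 (H4) depth=8
  + 106.240.0.0/12 (H4) depth=12
  + 104.0.0.0/5 (H3) depth=5
  - 104.0.0.0/5 clear@5
  ? 106.240.0.4  path d0:-→d1:-→d2:-→d3:-→d4:-→d5:-→d6:-→d7:-→d8:-→d9:-→d10:-→d11:-→d12:H4  best=H4
  + 91.0.0.0/12 (H3) depth=12
  ? 91.0.0.80  path d0:-→d1:-→d2:-→d3:-→d4:-→d5:-→d6:-→d7:-→d8:H4→d9:-→d10:-→d11:-→d12:H3→d13:-  best=H3
  + 0.0.0.0/0 (H4) depth=0
  ? 91.6.0.42  path d0:H4→d1:-→d2:-→d3:-→d4:-→d5:-→d6:-→d7:-→d8:H4→d9:-→d10:-→d11:-→d12:H3→d13:-→d14:-→d15:-→d16:H2  best=H2

== LOOKUPS ==
["H4","H3","H2"]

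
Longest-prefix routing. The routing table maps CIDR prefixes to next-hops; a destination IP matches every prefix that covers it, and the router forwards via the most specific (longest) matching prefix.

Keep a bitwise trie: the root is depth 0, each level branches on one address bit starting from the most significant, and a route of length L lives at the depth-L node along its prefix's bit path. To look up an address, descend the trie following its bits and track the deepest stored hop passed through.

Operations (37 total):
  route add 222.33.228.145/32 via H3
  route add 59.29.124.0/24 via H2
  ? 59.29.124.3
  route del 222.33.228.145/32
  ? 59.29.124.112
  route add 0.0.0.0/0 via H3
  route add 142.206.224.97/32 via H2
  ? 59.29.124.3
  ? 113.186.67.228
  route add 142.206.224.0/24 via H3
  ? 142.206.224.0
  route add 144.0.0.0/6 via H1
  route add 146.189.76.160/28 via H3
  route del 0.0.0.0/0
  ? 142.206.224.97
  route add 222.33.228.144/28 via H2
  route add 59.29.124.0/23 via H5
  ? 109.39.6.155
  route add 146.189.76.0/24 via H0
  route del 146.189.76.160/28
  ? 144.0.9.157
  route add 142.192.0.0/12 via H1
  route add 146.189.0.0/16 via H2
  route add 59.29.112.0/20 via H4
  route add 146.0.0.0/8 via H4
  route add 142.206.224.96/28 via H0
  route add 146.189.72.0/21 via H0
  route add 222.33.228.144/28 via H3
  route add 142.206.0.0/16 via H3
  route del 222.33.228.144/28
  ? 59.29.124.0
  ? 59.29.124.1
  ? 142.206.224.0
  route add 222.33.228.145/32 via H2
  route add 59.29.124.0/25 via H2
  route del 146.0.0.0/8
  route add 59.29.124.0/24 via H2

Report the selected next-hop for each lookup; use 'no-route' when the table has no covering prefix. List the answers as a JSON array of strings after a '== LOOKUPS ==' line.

Process each operation:
  add 222.33.228.145/32 -> H3 at depth 32
  add 59.29.124.0/24 -> H2 at depth 24
  Q 59.29.124.3: descend 001110110001110101111100 ; hops seen [H2] ; pick H2
  - 222.33.228.145/32 clear@32
  Q 59.29.124.112: descend 001110110001110101111100 ; hops seen [H2] ; pick H2
  add 0.0.0.0/0 -> H3 at depth 0
  add 142.206.224.97/32 -> H2 at depth 32
  Q 59.29.124.3: descend 001110110001110101111100 ; hops seen [H3,H2] ; pick H2
  Q 113.186.67.228: descend 0 ; hops seen [H3] ; pick H3
  add 142.206.224.0/24 -> H3 at depth 24
  Q 142.206.224.0: descend 1000111011001110111000000 ; hops seen [H3,H3] ; pick H3
  add 144.0.0.0/6 -> H1 at depth 6
  add 146.189.76.160/28 -> H3 at depth 28
  - 0.0.0.0/0 clear@0
  Q 142.206.224.97: descend 10001110110011101110000001100001 ; hops seen [H3,H2] ; pick H2
  add 222.33.228.144/28 -> H2 at depth 28
  add 59.29.124.0/23 -> H5 at depth 23
  Q 109.39.6.155: descend 0 ; hops seen [∅] ; pick no-route
  add 146.189.76.0/24 -> H0 at depth 24
  - 146.189.76.160/28 clear@28
  Q 144.0.9.157: descend 100100 ; hops seen [H1] ; pick H1
  add 142.192.0.0/12 -> H1 at depth 12
  add 146.189.0.0/16 -> H2 at depth 16
  add 59.29.112.0/20 -> H4 at depth 20
  add 146.0.0.0/8 -> H4 at depth 8
  add 142.206.224.96/28 -> H0 at depth 28
  add 146.189.72.0/21 -> H0 at depth 21
  add 222.33.228.144/28 -> H3 at depth 28
  add 142.206.0.0/16 -> H3 at depth 16
  - 222.33.228.144/28 clear@28
  Q 59.29.124.0: descend 001110110001110101111100 ; hops seen [H4,H5,H2] ; pick H2
  Q 59.29.124.1: descend 001110110001110101111100 ; hops seen [H4,H5,H2] ; pick H2
  Q 142.206.224.0: descend 1000111011001110111000000 ; hops seen [H1,H3,H3] ; pick H3
  add 222.33.228.145/32 -> H2 at depth 32
  add 59.29.124.0/25 -> H2 at depth 25
  - 146.0.0.0/8 clear@8
  add 59.29.124.0/24 -> H2 at depth 24

== LOOKUPS ==
["H2","H2","H2","H3","H3","H2","no-route","H1","H2","H2","H3"]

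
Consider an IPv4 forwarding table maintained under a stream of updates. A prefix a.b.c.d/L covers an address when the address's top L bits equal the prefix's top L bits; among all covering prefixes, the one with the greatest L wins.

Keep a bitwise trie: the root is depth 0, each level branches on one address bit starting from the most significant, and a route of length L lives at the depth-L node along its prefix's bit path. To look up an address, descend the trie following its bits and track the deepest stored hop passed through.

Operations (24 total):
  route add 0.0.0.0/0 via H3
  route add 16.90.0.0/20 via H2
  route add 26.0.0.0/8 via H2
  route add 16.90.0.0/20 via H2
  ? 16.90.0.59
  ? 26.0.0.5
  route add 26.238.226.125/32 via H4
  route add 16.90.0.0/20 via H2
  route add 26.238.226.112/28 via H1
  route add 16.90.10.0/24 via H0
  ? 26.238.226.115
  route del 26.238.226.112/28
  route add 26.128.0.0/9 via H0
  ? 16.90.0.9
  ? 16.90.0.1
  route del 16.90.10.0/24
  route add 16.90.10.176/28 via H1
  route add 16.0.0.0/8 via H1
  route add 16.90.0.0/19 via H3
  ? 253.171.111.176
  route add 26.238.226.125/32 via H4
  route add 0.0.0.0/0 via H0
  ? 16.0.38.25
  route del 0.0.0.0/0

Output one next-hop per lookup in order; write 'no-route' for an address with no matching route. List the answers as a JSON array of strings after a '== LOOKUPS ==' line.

Trace:
  + 0.0.0.0/0 (H3) depth=0
  + 16.90.0.0/20 (H2) depth=20
  + 26.0.0.0/8 (H2) depth=8
  + 16.90.0.0/20 (H2) depth=20
  lookup 16.90.0.59: bits 00010000010110100000 walk d0:H3→d1:-→d2:-→d3:-→d4:-→d5:-→d6:-→d7:-→d8:-→d9:-→d10:-→d11:-→d12:-→d13:-→d14:-→d15:-→d16:-→d17:-→d18:-→d19:-→d20:H2 -> H2
  lookup 26.0.0.5: bits 00011010 walk d0:H3→d1:-→d2:-→d3:-→d4:-→d5:-→d6:-→d7:-→d8:H2 -> H2
  + 26.238.226.125/32 (H4) depth=32
  + 16.90.0.0/20 (H2) depth=20
  + 26.238.226.112/28 (H1) depth=28
  + 16.90.10.0/24 (H0) depth=24
  lookup 26.238.226.115: bits 0001101011101110111000100111 walk d0:H3→d1:-→d2:-→d3:-→d4:-→d5:-→d6:-→d7:-→d8:H2→d9:-→d10:-→d11:-→d12:-→d13:-→d14:-→d15:-→d16:-→d17:-→d18:-→d19:-→d20:-→d21:-→d22:-→d23:-→d24:-→d25:-→d26:-→d27:-→d28:H1 -> H1
  - 26.238.226.112/28 clear@28
  + 26.128.0.0/9 (H0) depth=9
  lookup 16.90.0.9: bits 00010000010110100000 walk d0:H3→d1:-→d2:-→d3:-→d4:-→d5:-→d6:-→d7:-→d8:-→d9:-→d10:-→d11:-→d12:-→d13:-→d14:-→d15:-→d16:-→d17:-→d18:-→d19:-→d20:H2 -> H2
  lookup 16.90.0.1: bits 00010000010110100000 walk d0:H3→d1:-→d2:-→d3:-→d4:-→d5:-→d6:-→d7:-→d8:-→d9:-→d10:-→d11:-→d12:-→d13:-→d14:-→d15:-→d16:-→d17:-→d18:-→d19:-→d20:H2 -> H2
  - 16.90.10.0/24 clear@24
  + 16.90.10.176/28 (H1) depth=28
  + 16.0.0.0/8 (H1) depth=8
  + 16.90.0.0/19 (H3) depth=19
  lookup 253.171.111.176: bits ε walk d0:H3 -> H3
  + 26.238.226.125/32 (H4) depth=32
  + 0.0.0.0/0 (H0) depth=0
  lookup 16.0.38.25: bits 000100000 walk d0:H0→d1:-→d2:-→d3:-→d4:-→d5:-→d6:-→d7:-→d8:H1→d9:- -> H1
  - 0.0.0.0/0 clear@0

== LOOKUPS ==
["H2","H2","H1","H2","H2","H3","H1"]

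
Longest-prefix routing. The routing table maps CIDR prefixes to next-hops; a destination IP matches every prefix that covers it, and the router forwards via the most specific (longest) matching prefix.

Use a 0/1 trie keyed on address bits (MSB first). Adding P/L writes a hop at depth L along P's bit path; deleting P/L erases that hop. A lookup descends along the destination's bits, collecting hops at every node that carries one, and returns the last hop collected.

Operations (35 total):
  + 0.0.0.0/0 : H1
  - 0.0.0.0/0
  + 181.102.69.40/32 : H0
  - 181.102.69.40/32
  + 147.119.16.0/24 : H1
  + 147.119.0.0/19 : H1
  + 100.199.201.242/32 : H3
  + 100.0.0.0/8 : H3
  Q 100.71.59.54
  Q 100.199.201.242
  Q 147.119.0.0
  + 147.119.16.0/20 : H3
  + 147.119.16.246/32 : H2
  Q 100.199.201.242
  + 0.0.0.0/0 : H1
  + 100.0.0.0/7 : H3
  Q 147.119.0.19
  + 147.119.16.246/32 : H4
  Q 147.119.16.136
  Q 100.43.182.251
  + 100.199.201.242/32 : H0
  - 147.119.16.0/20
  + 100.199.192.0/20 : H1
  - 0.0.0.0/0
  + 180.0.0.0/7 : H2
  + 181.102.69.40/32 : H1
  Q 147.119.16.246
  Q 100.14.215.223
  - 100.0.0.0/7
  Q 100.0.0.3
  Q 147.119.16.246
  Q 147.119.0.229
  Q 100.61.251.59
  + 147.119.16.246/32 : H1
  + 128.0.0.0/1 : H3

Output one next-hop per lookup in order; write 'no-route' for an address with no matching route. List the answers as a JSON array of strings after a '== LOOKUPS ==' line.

Trace:
  add 0.0.0.0/0 -> H1 at depth 0
  del 0.0.0.0/0 (clear depth 0)
  add 181.102.69.40/32 -> H0 at depth 32
  del 181.102.69.40/32 (clear depth 32)
  add 147.119.16.0/24 -> H1 at depth 24
  add 147.119.0.0/19 -> H1 at depth 19
  add 100.199.201.242/32 -> H3 at depth 32
  add 100.0.0.0/8 -> H3 at depth 8
  Q 100.71.59.54: descend 01100100 ; hops seen [H3] ; pick H3
  Q 100.199.201.242: descend 01100100110001111100100111110010 ; hops seen [H3,H3] ; pick H3
  Q 147.119.0.0: descend 1001001101110111000 ; hops seen [H1] ; pick H1
  add 147.119.16.0/20 -> H3 at depth 20
  add 147.119.16.246/32 -> H2 at depth 32
  Q 100.199.201.242: descend 01100100110001111100100111110010 ; hops seen [H3,H3] ; pick H3
  add 0.0.0.0/0 -> H1 at depth 0
  add 100.0.0.0/7 -> H3 at depth 7
  Q 147.119.0.19: descend 1001001101110111000 ; hops seen [H1,H1] ; pick H1
  add 147.119.16.246/32 -> H4 at depth 32
  Q 147.119.16.136: descend 1001001101110111000100001 ; hops seen [H1,H1,H3,H1] ; pick H1
  Q 100.43.182.251: descend 01100100 ; hops seen [H1,H3,H3] ; pick H3
  add 100.199.201.242/32 -> H0 at depth 32
  del 147.119.16.0/20 (clear depth 20)
  add 100.199.192.0/20 -> H1 at depth 20
  del 0.0.0.0/0 (clear depth 0)
  add 180.0.0.0/7 -> H2 at depth 7
  add 181.102.69.40/32 -> H1 at depth 32
  Q 147.119.16.246: descend 10010011011101110001000011110110 ; hops seen [H1,H1,H4] ; pick H4
  Q 100.14.215.223: descend 01100100 ; hops seen [H3,H3] ; pick H3
  del 100.0.0.0/7 (clear depth 7)
  Q 100.0.0.3: descend 01100100 ; hops seen [H3] ; pick H3
  Q 147.119.16.246: descend 10010011011101110001000011110110 ; hops seen [H1,H1,H4] ; pick H4
  Q 147.119.0.229: descend 1001001101110111000 ; hops seen [H1] ; pick H1
  Q 100.61.251.59: descend 01100100 ; hops seen [H3] ; pick H3
  add 147.119.16.246/32 -> H1 at depth 32
  add 128.0.0.0/1 -> H3 at depth 1

== LOOKUPS ==
["H3","H3","H1","H3","H1","H1","H3","H4","H3","H3","H4","H1","H3"]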